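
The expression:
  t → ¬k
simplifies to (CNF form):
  ¬k ∨ ¬t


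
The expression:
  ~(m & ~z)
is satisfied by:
  {z: True, m: False}
  {m: False, z: False}
  {m: True, z: True}


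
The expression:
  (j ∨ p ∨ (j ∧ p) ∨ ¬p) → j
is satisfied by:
  {j: True}


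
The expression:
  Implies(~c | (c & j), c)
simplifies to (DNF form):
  c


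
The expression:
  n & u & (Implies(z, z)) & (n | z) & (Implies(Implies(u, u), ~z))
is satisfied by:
  {u: True, n: True, z: False}


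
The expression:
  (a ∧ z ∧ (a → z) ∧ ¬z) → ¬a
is always true.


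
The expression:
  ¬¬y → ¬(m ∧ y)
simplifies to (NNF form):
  ¬m ∨ ¬y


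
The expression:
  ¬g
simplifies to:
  ¬g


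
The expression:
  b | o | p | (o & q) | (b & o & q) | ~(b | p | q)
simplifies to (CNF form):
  b | o | p | ~q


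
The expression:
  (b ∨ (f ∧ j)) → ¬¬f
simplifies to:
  f ∨ ¬b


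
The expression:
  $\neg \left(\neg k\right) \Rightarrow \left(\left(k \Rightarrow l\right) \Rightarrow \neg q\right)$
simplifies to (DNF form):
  $\neg k \vee \neg l \vee \neg q$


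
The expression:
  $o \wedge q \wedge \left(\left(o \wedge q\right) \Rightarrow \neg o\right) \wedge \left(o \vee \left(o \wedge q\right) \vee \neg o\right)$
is never true.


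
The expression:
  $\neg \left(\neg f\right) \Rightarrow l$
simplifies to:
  $l \vee \neg f$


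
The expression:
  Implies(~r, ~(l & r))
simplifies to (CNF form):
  True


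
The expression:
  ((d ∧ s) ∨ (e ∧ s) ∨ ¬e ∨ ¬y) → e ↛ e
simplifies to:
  e ∧ y ∧ ¬s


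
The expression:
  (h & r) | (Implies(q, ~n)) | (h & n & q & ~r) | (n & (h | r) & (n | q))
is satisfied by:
  {r: True, h: True, q: False, n: False}
  {r: True, h: False, q: False, n: False}
  {h: True, r: False, q: False, n: False}
  {r: False, h: False, q: False, n: False}
  {r: True, n: True, h: True, q: False}
  {r: True, n: True, h: False, q: False}
  {n: True, h: True, r: False, q: False}
  {n: True, r: False, h: False, q: False}
  {r: True, q: True, h: True, n: False}
  {r: True, q: True, h: False, n: False}
  {q: True, h: True, r: False, n: False}
  {q: True, r: False, h: False, n: False}
  {n: True, q: True, r: True, h: True}
  {n: True, q: True, r: True, h: False}
  {n: True, q: True, h: True, r: False}


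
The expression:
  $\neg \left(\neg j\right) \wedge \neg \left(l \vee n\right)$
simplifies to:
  $j \wedge \neg l \wedge \neg n$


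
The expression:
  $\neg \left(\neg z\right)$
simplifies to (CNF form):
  $z$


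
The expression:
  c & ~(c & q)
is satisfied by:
  {c: True, q: False}


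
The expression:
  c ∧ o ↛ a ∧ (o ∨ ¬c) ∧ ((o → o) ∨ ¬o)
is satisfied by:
  {c: True, o: True, a: False}


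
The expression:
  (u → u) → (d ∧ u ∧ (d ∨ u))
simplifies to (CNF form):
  d ∧ u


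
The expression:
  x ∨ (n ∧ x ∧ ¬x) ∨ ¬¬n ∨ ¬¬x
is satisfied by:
  {n: True, x: True}
  {n: True, x: False}
  {x: True, n: False}


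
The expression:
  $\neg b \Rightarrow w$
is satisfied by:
  {b: True, w: True}
  {b: True, w: False}
  {w: True, b: False}


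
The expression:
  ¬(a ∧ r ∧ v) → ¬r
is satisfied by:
  {a: True, v: True, r: False}
  {a: True, v: False, r: False}
  {v: True, a: False, r: False}
  {a: False, v: False, r: False}
  {r: True, a: True, v: True}


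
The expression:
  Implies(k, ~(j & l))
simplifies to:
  ~j | ~k | ~l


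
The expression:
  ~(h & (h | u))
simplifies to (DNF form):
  ~h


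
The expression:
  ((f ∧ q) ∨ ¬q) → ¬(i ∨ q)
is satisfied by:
  {i: False, f: False, q: False}
  {q: True, i: False, f: False}
  {f: True, i: False, q: False}
  {q: True, i: True, f: False}


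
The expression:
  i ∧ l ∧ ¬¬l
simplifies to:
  i ∧ l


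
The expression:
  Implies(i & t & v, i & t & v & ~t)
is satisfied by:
  {v: False, t: False, i: False}
  {i: True, v: False, t: False}
  {t: True, v: False, i: False}
  {i: True, t: True, v: False}
  {v: True, i: False, t: False}
  {i: True, v: True, t: False}
  {t: True, v: True, i: False}


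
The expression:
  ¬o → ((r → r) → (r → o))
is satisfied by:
  {o: True, r: False}
  {r: False, o: False}
  {r: True, o: True}


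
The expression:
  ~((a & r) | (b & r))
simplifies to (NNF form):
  ~r | (~a & ~b)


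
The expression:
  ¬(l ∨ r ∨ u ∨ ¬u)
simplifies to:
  False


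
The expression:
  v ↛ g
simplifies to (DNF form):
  v ∧ ¬g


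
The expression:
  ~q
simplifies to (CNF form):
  ~q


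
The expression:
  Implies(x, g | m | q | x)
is always true.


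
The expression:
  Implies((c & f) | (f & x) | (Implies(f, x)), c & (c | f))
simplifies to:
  c | (f & ~x)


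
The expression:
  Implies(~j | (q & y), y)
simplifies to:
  j | y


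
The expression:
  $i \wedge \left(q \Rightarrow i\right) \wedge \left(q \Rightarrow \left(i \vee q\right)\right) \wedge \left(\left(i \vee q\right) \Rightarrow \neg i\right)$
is never true.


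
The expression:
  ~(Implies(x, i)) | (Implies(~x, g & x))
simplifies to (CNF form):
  x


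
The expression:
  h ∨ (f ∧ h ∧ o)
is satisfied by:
  {h: True}


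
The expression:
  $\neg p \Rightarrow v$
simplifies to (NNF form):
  $p \vee v$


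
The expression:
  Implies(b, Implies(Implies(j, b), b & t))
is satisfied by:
  {t: True, b: False}
  {b: False, t: False}
  {b: True, t: True}


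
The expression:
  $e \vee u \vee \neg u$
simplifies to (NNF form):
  $\text{True}$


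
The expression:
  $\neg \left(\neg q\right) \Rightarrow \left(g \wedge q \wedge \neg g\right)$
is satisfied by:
  {q: False}


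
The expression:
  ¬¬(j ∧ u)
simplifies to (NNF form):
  j ∧ u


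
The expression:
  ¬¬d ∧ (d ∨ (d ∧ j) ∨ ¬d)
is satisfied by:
  {d: True}


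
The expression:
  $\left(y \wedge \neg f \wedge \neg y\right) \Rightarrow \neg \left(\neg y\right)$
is always true.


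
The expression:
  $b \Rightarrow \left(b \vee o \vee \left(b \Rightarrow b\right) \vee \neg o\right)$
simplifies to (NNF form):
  $\text{True}$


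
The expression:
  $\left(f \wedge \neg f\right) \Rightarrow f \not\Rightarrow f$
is always true.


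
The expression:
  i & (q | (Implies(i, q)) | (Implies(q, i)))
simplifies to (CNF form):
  i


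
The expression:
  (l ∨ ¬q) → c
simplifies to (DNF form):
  c ∨ (q ∧ ¬l)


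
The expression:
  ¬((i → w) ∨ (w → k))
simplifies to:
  False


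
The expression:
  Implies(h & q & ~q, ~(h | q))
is always true.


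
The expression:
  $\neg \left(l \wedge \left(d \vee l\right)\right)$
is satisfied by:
  {l: False}


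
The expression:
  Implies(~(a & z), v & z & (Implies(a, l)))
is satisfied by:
  {z: True, a: True, v: True}
  {z: True, a: True, v: False}
  {z: True, v: True, a: False}


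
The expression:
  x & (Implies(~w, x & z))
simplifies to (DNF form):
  (w & x) | (x & z)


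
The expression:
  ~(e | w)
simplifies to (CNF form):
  ~e & ~w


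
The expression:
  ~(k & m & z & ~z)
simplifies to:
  True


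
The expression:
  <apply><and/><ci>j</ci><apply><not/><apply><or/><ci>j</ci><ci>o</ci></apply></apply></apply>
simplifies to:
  <false/>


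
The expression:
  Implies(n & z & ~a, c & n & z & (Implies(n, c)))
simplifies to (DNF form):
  a | c | ~n | ~z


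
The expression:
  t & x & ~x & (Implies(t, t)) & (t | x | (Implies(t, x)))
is never true.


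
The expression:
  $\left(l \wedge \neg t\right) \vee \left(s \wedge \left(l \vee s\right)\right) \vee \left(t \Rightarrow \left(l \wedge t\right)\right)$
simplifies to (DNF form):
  $l \vee s \vee \neg t$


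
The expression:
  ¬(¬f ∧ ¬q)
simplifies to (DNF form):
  f ∨ q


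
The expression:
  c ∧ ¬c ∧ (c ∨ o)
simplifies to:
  False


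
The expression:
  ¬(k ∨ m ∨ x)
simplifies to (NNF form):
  ¬k ∧ ¬m ∧ ¬x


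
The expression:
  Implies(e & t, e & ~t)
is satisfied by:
  {e: False, t: False}
  {t: True, e: False}
  {e: True, t: False}


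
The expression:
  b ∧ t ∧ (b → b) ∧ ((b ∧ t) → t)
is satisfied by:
  {t: True, b: True}


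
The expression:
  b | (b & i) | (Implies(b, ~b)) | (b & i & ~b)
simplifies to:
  True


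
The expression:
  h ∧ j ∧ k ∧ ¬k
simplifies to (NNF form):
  False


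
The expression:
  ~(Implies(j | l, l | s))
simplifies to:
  j & ~l & ~s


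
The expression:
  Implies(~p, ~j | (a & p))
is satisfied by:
  {p: True, j: False}
  {j: False, p: False}
  {j: True, p: True}


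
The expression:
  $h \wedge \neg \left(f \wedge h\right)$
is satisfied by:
  {h: True, f: False}


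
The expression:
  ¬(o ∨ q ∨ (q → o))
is never true.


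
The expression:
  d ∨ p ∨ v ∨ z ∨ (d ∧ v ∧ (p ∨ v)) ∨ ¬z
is always true.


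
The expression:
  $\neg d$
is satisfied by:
  {d: False}


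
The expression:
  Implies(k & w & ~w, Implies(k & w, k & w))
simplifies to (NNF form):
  True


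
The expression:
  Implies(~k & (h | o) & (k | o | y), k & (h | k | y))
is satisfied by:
  {k: True, h: False, o: False, y: False}
  {y: True, k: True, h: False, o: False}
  {k: True, h: True, o: False, y: False}
  {y: True, k: True, h: True, o: False}
  {k: True, o: True, h: False, y: False}
  {k: True, o: True, y: True, h: False}
  {k: True, o: True, h: True, y: False}
  {y: True, k: True, o: True, h: True}
  {y: False, h: False, o: False, k: False}
  {y: True, h: False, o: False, k: False}
  {h: True, y: False, o: False, k: False}


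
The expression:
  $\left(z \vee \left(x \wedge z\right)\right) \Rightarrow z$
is always true.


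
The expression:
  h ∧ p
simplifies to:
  h ∧ p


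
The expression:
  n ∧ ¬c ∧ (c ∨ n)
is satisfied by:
  {n: True, c: False}


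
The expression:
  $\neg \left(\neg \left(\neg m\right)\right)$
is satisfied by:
  {m: False}


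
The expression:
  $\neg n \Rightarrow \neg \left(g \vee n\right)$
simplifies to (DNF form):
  $n \vee \neg g$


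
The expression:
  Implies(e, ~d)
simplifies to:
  ~d | ~e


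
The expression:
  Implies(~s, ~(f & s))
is always true.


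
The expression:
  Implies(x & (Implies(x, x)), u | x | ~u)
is always true.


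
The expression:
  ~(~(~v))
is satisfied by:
  {v: False}


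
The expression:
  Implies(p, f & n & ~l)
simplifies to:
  ~p | (f & n & ~l)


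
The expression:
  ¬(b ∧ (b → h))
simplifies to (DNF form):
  ¬b ∨ ¬h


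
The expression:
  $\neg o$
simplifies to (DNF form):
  $\neg o$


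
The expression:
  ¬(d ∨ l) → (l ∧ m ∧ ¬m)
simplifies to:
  d ∨ l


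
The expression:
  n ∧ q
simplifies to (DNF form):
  n ∧ q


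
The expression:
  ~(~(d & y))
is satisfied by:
  {d: True, y: True}


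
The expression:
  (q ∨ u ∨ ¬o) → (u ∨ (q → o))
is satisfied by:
  {o: True, u: True, q: False}
  {o: True, u: False, q: False}
  {u: True, o: False, q: False}
  {o: False, u: False, q: False}
  {o: True, q: True, u: True}
  {o: True, q: True, u: False}
  {q: True, u: True, o: False}


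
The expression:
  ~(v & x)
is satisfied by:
  {v: False, x: False}
  {x: True, v: False}
  {v: True, x: False}


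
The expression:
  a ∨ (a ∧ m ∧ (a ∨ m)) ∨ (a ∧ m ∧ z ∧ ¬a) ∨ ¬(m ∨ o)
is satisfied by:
  {a: True, m: False, o: False}
  {a: True, o: True, m: False}
  {a: True, m: True, o: False}
  {a: True, o: True, m: True}
  {o: False, m: False, a: False}


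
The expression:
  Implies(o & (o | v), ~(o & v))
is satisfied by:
  {v: False, o: False}
  {o: True, v: False}
  {v: True, o: False}


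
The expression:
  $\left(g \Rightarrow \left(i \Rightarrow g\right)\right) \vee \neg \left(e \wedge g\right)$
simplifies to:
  $\text{True}$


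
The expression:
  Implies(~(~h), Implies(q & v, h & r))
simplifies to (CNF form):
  r | ~h | ~q | ~v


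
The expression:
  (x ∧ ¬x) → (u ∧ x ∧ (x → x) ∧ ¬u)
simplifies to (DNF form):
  True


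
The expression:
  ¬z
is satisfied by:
  {z: False}


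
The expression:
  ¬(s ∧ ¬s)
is always true.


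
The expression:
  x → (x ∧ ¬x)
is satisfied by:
  {x: False}


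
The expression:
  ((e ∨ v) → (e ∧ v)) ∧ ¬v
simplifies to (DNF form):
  ¬e ∧ ¬v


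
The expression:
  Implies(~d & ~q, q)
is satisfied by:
  {d: True, q: True}
  {d: True, q: False}
  {q: True, d: False}


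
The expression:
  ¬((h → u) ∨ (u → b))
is never true.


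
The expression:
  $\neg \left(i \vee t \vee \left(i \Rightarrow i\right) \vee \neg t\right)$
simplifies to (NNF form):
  $\text{False}$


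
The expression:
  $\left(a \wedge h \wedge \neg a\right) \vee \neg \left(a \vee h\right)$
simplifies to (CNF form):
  $\neg a \wedge \neg h$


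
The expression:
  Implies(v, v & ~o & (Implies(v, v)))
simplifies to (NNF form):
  ~o | ~v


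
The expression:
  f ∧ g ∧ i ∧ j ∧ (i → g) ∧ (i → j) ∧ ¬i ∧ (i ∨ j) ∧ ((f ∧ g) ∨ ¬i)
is never true.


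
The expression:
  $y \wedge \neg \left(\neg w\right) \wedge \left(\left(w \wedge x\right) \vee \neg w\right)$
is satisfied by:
  {w: True, x: True, y: True}


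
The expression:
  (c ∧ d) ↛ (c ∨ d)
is never true.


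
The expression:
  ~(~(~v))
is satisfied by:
  {v: False}


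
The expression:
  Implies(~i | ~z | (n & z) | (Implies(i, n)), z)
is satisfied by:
  {z: True}


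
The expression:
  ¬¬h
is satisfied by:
  {h: True}


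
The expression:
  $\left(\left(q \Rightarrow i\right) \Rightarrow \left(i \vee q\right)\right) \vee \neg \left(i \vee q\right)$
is always true.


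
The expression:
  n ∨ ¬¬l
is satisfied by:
  {n: True, l: True}
  {n: True, l: False}
  {l: True, n: False}


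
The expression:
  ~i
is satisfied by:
  {i: False}


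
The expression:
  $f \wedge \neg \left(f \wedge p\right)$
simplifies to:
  $f \wedge \neg p$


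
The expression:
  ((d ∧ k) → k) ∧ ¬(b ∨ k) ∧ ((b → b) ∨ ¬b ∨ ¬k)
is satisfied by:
  {k: False, b: False}


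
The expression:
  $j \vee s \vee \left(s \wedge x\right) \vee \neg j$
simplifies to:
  $\text{True}$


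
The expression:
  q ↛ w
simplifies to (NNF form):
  q ∧ ¬w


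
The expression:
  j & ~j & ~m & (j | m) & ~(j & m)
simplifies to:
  False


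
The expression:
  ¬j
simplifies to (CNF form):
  ¬j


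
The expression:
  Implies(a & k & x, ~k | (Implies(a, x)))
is always true.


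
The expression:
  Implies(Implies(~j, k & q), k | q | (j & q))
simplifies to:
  k | q | ~j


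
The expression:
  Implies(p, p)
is always true.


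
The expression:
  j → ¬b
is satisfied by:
  {b: False, j: False}
  {j: True, b: False}
  {b: True, j: False}


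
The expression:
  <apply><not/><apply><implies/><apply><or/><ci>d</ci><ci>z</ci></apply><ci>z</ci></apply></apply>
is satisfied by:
  {d: True, z: False}


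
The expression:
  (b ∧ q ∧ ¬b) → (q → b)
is always true.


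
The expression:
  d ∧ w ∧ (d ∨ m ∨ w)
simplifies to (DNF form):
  d ∧ w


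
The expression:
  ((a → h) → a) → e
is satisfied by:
  {e: True, a: False}
  {a: False, e: False}
  {a: True, e: True}


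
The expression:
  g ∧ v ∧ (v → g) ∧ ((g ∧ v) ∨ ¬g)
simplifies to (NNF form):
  g ∧ v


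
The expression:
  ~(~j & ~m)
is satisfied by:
  {m: True, j: True}
  {m: True, j: False}
  {j: True, m: False}


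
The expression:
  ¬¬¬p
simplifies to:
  ¬p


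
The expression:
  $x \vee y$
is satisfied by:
  {y: True, x: True}
  {y: True, x: False}
  {x: True, y: False}


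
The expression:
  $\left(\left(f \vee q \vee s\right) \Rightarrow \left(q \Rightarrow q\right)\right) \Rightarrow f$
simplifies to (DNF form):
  $f$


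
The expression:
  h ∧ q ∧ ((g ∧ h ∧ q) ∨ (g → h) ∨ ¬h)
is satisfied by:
  {h: True, q: True}


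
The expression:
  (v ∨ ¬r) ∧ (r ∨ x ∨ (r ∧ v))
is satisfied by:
  {x: True, v: True, r: False}
  {x: True, v: False, r: False}
  {r: True, x: True, v: True}
  {r: True, v: True, x: False}


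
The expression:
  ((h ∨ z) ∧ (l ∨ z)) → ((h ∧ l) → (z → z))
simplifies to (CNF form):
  True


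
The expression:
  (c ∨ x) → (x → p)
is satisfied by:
  {p: True, x: False}
  {x: False, p: False}
  {x: True, p: True}


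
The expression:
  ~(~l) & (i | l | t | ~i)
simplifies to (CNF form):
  l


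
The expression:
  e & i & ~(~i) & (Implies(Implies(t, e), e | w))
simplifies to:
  e & i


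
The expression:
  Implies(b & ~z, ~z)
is always true.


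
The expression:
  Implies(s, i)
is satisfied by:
  {i: True, s: False}
  {s: False, i: False}
  {s: True, i: True}


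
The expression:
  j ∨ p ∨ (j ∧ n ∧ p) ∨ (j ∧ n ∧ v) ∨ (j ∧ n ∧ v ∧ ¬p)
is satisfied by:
  {p: True, j: True}
  {p: True, j: False}
  {j: True, p: False}


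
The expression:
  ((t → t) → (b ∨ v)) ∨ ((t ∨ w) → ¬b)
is always true.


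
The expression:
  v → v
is always true.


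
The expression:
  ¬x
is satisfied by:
  {x: False}


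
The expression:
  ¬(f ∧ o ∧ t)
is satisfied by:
  {o: False, t: False, f: False}
  {f: True, o: False, t: False}
  {t: True, o: False, f: False}
  {f: True, t: True, o: False}
  {o: True, f: False, t: False}
  {f: True, o: True, t: False}
  {t: True, o: True, f: False}


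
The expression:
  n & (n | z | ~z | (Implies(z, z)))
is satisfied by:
  {n: True}


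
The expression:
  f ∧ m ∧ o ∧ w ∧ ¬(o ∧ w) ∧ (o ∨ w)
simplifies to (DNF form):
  False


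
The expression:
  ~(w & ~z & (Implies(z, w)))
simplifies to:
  z | ~w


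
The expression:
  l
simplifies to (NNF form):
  l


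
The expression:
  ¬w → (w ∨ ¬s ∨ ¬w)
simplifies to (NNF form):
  True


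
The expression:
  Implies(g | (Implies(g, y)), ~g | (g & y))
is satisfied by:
  {y: True, g: False}
  {g: False, y: False}
  {g: True, y: True}


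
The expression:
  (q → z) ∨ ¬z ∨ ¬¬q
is always true.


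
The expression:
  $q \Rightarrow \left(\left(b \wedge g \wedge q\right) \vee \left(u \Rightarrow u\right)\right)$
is always true.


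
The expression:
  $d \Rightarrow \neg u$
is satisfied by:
  {u: False, d: False}
  {d: True, u: False}
  {u: True, d: False}


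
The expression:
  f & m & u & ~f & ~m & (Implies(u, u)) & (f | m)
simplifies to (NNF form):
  False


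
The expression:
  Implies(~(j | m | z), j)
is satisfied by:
  {z: True, m: True, j: True}
  {z: True, m: True, j: False}
  {z: True, j: True, m: False}
  {z: True, j: False, m: False}
  {m: True, j: True, z: False}
  {m: True, j: False, z: False}
  {j: True, m: False, z: False}


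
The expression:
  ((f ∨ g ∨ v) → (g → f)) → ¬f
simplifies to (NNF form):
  ¬f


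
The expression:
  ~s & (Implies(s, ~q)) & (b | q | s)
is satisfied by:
  {b: True, q: True, s: False}
  {b: True, q: False, s: False}
  {q: True, b: False, s: False}


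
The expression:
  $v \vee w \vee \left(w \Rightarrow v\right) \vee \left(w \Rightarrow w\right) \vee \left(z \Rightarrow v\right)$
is always true.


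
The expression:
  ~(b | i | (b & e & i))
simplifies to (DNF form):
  ~b & ~i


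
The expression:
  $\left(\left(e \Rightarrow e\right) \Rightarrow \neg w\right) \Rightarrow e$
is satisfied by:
  {e: True, w: True}
  {e: True, w: False}
  {w: True, e: False}


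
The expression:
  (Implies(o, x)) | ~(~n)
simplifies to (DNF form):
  n | x | ~o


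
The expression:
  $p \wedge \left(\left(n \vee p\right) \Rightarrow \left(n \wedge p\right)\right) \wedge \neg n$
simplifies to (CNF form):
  $\text{False}$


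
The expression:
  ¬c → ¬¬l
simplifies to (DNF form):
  c ∨ l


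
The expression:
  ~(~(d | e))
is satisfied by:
  {d: True, e: True}
  {d: True, e: False}
  {e: True, d: False}


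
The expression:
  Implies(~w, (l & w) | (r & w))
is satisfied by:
  {w: True}


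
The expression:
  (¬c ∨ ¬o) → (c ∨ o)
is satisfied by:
  {o: True, c: True}
  {o: True, c: False}
  {c: True, o: False}


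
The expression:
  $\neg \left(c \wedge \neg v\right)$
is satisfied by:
  {v: True, c: False}
  {c: False, v: False}
  {c: True, v: True}


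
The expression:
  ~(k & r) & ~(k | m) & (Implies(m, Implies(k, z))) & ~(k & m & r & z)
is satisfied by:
  {k: False, m: False}


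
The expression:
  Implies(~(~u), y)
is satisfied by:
  {y: True, u: False}
  {u: False, y: False}
  {u: True, y: True}


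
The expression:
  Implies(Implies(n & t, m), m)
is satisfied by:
  {n: True, m: True, t: True}
  {n: True, m: True, t: False}
  {m: True, t: True, n: False}
  {m: True, t: False, n: False}
  {n: True, t: True, m: False}


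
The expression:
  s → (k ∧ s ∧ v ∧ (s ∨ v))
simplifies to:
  (k ∧ v) ∨ ¬s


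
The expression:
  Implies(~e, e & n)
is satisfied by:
  {e: True}


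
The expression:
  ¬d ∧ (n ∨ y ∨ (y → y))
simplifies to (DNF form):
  ¬d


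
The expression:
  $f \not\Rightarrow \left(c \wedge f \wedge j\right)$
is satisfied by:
  {f: True, c: False, j: False}
  {j: True, f: True, c: False}
  {c: True, f: True, j: False}


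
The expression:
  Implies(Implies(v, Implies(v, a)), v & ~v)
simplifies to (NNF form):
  v & ~a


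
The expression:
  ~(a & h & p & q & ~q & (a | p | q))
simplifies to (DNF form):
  True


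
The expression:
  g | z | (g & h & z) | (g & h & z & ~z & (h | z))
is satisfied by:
  {z: True, g: True}
  {z: True, g: False}
  {g: True, z: False}


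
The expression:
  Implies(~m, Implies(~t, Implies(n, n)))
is always true.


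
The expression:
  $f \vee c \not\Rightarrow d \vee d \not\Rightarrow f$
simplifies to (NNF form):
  $c \vee d \vee f$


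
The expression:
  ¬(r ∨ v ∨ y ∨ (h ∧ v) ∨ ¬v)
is never true.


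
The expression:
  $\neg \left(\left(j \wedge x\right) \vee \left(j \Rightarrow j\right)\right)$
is never true.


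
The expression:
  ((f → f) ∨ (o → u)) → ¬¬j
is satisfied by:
  {j: True}


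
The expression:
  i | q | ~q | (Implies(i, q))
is always true.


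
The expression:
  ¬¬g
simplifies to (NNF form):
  g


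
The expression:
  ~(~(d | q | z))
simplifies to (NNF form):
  d | q | z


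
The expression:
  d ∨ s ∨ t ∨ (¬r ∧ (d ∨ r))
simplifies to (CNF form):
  d ∨ s ∨ t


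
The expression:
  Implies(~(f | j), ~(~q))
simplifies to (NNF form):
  f | j | q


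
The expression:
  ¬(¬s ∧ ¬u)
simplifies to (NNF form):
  s ∨ u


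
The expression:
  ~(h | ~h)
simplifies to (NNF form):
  False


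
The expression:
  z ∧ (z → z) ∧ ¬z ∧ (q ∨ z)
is never true.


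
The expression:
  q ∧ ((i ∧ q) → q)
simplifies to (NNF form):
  q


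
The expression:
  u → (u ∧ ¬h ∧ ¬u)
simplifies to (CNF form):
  ¬u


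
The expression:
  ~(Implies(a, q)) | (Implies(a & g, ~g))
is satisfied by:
  {g: False, q: False, a: False}
  {a: True, g: False, q: False}
  {q: True, g: False, a: False}
  {a: True, q: True, g: False}
  {g: True, a: False, q: False}
  {a: True, g: True, q: False}
  {q: True, g: True, a: False}


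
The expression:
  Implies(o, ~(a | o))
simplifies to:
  ~o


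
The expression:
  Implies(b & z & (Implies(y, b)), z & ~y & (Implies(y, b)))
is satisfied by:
  {z: False, y: False, b: False}
  {b: True, z: False, y: False}
  {y: True, z: False, b: False}
  {b: True, y: True, z: False}
  {z: True, b: False, y: False}
  {b: True, z: True, y: False}
  {y: True, z: True, b: False}


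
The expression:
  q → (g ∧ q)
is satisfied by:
  {g: True, q: False}
  {q: False, g: False}
  {q: True, g: True}


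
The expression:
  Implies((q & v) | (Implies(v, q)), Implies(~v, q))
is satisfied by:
  {q: True, v: True}
  {q: True, v: False}
  {v: True, q: False}


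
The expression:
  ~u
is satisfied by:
  {u: False}


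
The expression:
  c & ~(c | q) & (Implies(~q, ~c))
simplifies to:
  False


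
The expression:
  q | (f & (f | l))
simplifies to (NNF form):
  f | q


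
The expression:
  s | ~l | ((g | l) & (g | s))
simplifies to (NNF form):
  g | s | ~l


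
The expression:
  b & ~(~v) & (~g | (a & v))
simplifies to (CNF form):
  b & v & (a | ~g)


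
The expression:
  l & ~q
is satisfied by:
  {l: True, q: False}


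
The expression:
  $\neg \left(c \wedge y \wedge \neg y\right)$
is always true.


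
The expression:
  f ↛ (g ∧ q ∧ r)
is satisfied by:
  {f: True, g: False, q: False, r: False}
  {r: True, f: True, g: False, q: False}
  {q: True, f: True, g: False, r: False}
  {r: True, q: True, f: True, g: False}
  {g: True, f: True, r: False, q: False}
  {r: True, g: True, f: True, q: False}
  {q: True, g: True, f: True, r: False}


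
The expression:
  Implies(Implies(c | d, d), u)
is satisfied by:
  {c: True, u: True, d: False}
  {u: True, d: False, c: False}
  {c: True, u: True, d: True}
  {u: True, d: True, c: False}
  {c: True, d: False, u: False}


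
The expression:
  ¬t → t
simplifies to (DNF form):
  t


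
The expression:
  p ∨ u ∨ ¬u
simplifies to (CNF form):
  True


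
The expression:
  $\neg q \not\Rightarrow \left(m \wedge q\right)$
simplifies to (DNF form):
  $\neg q$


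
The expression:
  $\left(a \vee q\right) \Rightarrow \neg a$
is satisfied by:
  {a: False}


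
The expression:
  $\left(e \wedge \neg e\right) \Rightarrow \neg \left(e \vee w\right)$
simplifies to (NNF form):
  $\text{True}$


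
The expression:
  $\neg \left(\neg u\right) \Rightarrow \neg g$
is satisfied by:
  {g: False, u: False}
  {u: True, g: False}
  {g: True, u: False}


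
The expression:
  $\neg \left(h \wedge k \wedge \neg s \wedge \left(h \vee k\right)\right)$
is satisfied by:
  {s: True, h: False, k: False}
  {h: False, k: False, s: False}
  {s: True, k: True, h: False}
  {k: True, h: False, s: False}
  {s: True, h: True, k: False}
  {h: True, s: False, k: False}
  {s: True, k: True, h: True}


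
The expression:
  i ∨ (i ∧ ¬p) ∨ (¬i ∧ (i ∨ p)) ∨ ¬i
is always true.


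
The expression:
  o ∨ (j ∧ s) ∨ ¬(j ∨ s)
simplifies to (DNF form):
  o ∨ (j ∧ s) ∨ (¬j ∧ ¬s)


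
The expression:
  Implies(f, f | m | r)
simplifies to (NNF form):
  True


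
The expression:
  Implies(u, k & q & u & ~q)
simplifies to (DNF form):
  ~u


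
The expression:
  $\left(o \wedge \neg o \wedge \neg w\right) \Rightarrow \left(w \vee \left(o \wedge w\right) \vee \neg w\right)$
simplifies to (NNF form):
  $\text{True}$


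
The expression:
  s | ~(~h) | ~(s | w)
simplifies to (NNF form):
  h | s | ~w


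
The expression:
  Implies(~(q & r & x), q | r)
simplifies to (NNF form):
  q | r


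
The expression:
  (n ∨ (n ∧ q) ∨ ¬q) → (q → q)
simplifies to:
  True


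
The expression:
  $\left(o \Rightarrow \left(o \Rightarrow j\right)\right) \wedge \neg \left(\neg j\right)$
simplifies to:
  $j$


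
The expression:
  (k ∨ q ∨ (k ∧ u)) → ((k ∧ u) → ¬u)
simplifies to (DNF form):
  ¬k ∨ ¬u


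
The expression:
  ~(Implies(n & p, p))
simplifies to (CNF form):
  False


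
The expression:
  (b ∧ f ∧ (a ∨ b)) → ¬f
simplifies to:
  ¬b ∨ ¬f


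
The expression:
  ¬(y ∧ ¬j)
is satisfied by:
  {j: True, y: False}
  {y: False, j: False}
  {y: True, j: True}


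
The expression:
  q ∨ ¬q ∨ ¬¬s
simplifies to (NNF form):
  True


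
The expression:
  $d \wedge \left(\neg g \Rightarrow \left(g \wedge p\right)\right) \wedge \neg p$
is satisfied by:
  {d: True, g: True, p: False}


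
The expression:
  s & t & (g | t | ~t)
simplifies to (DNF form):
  s & t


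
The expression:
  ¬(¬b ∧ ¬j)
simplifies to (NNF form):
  b ∨ j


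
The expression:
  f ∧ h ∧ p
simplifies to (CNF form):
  f ∧ h ∧ p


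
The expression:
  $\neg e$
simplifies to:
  $\neg e$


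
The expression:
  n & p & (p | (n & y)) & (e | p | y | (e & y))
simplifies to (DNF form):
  n & p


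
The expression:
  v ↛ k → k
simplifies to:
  k ∨ ¬v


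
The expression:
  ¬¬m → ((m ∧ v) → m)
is always true.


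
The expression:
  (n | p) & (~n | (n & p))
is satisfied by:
  {p: True}


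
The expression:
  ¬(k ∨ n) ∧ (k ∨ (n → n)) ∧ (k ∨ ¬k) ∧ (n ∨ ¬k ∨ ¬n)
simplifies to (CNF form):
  ¬k ∧ ¬n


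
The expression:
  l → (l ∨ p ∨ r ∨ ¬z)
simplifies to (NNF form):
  True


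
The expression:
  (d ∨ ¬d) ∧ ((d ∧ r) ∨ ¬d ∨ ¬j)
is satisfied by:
  {r: True, d: False, j: False}
  {d: False, j: False, r: False}
  {r: True, j: True, d: False}
  {j: True, d: False, r: False}
  {r: True, d: True, j: False}
  {d: True, r: False, j: False}
  {r: True, j: True, d: True}


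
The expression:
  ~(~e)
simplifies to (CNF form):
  e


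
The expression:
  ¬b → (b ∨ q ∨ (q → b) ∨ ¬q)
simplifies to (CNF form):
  True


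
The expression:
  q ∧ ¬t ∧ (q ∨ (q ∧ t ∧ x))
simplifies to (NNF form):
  q ∧ ¬t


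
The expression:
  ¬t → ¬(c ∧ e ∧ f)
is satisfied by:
  {t: True, c: False, e: False, f: False}
  {f: False, c: False, t: False, e: False}
  {f: True, t: True, c: False, e: False}
  {f: True, c: False, t: False, e: False}
  {e: True, t: True, f: False, c: False}
  {e: True, f: False, c: False, t: False}
  {e: True, f: True, t: True, c: False}
  {e: True, f: True, c: False, t: False}
  {t: True, c: True, e: False, f: False}
  {c: True, e: False, t: False, f: False}
  {f: True, c: True, t: True, e: False}
  {f: True, c: True, e: False, t: False}
  {t: True, c: True, e: True, f: False}
  {c: True, e: True, f: False, t: False}
  {f: True, c: True, e: True, t: True}


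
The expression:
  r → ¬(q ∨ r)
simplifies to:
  ¬r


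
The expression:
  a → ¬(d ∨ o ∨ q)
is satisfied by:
  {o: False, q: False, a: False, d: False}
  {d: True, o: False, q: False, a: False}
  {q: True, d: False, o: False, a: False}
  {d: True, q: True, o: False, a: False}
  {o: True, d: False, q: False, a: False}
  {d: True, o: True, q: False, a: False}
  {q: True, o: True, d: False, a: False}
  {d: True, q: True, o: True, a: False}
  {a: True, d: False, o: False, q: False}


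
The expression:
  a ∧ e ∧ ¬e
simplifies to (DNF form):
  False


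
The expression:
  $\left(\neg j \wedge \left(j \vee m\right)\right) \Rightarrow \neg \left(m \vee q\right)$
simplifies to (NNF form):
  $j \vee \neg m$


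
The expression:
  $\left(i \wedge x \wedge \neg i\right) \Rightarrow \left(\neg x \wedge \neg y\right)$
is always true.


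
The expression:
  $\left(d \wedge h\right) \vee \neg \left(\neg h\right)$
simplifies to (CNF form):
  $h$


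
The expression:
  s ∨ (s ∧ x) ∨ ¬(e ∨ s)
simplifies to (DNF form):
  s ∨ ¬e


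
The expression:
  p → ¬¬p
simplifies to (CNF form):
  True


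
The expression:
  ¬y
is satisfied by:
  {y: False}


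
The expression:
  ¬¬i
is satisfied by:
  {i: True}


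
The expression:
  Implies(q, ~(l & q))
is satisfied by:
  {l: False, q: False}
  {q: True, l: False}
  {l: True, q: False}


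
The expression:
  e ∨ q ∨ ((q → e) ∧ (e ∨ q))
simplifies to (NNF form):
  e ∨ q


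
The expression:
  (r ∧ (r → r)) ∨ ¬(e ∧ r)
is always true.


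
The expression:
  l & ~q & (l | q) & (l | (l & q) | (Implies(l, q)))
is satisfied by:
  {l: True, q: False}


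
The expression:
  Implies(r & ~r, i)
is always true.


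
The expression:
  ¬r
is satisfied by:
  {r: False}


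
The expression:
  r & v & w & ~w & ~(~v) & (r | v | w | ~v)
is never true.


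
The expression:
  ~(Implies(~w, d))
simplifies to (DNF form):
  ~d & ~w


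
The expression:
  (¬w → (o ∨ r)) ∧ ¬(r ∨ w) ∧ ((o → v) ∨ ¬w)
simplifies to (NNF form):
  o ∧ ¬r ∧ ¬w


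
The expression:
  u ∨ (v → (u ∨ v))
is always true.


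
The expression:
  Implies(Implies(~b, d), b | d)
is always true.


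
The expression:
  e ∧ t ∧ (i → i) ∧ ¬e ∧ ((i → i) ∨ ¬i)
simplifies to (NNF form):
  False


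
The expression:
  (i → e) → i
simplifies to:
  i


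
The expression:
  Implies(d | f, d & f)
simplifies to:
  (d & f) | (~d & ~f)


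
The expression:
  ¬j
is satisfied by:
  {j: False}


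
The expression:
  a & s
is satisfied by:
  {a: True, s: True}


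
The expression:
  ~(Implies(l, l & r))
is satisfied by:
  {l: True, r: False}


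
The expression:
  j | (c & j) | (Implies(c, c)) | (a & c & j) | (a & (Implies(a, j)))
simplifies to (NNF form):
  True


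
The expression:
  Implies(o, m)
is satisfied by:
  {m: True, o: False}
  {o: False, m: False}
  {o: True, m: True}


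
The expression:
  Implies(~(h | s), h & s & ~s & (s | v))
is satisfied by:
  {s: True, h: True}
  {s: True, h: False}
  {h: True, s: False}


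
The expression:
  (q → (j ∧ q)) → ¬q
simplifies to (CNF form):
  ¬j ∨ ¬q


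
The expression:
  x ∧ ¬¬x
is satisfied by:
  {x: True}


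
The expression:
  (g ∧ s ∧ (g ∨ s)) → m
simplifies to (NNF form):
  m ∨ ¬g ∨ ¬s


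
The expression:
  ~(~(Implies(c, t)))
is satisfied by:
  {t: True, c: False}
  {c: False, t: False}
  {c: True, t: True}


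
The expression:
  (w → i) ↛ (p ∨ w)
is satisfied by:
  {p: False, w: False}


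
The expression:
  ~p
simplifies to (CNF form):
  ~p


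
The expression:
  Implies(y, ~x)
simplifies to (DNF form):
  ~x | ~y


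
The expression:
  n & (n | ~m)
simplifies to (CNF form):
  n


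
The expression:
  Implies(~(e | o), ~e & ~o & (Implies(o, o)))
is always true.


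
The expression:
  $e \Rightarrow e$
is always true.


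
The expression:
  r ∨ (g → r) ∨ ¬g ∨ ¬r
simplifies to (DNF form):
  True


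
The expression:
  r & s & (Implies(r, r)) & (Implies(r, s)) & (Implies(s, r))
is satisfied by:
  {r: True, s: True}


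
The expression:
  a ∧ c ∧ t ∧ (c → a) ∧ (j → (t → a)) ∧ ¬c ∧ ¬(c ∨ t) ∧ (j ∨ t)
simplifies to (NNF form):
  False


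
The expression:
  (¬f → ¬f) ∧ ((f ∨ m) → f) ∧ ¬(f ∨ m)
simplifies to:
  ¬f ∧ ¬m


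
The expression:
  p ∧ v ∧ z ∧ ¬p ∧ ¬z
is never true.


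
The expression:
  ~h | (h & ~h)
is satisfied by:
  {h: False}


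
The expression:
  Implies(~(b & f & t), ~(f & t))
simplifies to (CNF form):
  b | ~f | ~t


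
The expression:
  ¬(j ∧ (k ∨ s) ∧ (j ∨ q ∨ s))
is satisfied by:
  {k: False, j: False, s: False}
  {s: True, k: False, j: False}
  {k: True, s: False, j: False}
  {s: True, k: True, j: False}
  {j: True, s: False, k: False}


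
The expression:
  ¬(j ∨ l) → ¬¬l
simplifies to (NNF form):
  j ∨ l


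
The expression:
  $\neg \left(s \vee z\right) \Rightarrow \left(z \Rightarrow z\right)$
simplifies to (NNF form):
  $\text{True}$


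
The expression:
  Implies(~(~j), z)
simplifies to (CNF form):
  z | ~j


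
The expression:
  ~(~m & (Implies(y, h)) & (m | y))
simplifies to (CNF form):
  m | ~h | ~y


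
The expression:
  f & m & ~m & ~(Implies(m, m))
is never true.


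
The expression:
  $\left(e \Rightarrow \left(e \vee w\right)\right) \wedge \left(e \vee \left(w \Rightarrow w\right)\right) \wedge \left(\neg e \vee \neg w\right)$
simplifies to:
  $\neg e \vee \neg w$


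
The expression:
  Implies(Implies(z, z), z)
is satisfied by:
  {z: True}


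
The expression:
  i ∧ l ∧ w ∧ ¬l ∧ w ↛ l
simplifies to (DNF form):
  False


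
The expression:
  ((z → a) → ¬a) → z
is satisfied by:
  {a: True, z: True}
  {a: True, z: False}
  {z: True, a: False}


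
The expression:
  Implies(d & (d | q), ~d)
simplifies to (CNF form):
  ~d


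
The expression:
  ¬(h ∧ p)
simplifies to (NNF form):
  ¬h ∨ ¬p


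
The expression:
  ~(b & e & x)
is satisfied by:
  {e: False, x: False, b: False}
  {b: True, e: False, x: False}
  {x: True, e: False, b: False}
  {b: True, x: True, e: False}
  {e: True, b: False, x: False}
  {b: True, e: True, x: False}
  {x: True, e: True, b: False}


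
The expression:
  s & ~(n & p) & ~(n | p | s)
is never true.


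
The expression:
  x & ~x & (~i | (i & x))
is never true.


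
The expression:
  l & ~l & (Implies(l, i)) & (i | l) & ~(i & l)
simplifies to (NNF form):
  False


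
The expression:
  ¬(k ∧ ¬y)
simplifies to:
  y ∨ ¬k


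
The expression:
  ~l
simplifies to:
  ~l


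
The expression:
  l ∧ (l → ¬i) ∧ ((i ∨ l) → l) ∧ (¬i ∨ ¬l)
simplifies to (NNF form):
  l ∧ ¬i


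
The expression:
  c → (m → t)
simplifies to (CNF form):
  t ∨ ¬c ∨ ¬m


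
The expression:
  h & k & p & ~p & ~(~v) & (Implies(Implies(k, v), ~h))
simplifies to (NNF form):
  False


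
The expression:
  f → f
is always true.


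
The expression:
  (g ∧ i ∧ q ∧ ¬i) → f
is always true.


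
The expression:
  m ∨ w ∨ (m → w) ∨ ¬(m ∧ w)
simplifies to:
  True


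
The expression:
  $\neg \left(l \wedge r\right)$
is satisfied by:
  {l: False, r: False}
  {r: True, l: False}
  {l: True, r: False}


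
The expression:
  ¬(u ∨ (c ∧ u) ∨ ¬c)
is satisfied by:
  {c: True, u: False}


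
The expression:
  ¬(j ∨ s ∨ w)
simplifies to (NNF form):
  ¬j ∧ ¬s ∧ ¬w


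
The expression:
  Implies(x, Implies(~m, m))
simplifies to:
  m | ~x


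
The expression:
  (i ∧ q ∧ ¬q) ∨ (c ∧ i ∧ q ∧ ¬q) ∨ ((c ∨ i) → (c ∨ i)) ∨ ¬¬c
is always true.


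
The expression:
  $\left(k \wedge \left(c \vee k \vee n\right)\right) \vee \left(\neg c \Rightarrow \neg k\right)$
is always true.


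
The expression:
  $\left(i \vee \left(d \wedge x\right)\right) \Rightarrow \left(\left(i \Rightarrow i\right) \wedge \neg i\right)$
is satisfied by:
  {i: False}


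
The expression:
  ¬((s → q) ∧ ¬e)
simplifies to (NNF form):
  e ∨ (s ∧ ¬q)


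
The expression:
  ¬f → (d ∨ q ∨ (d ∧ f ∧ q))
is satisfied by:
  {d: True, q: True, f: True}
  {d: True, q: True, f: False}
  {d: True, f: True, q: False}
  {d: True, f: False, q: False}
  {q: True, f: True, d: False}
  {q: True, f: False, d: False}
  {f: True, q: False, d: False}
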